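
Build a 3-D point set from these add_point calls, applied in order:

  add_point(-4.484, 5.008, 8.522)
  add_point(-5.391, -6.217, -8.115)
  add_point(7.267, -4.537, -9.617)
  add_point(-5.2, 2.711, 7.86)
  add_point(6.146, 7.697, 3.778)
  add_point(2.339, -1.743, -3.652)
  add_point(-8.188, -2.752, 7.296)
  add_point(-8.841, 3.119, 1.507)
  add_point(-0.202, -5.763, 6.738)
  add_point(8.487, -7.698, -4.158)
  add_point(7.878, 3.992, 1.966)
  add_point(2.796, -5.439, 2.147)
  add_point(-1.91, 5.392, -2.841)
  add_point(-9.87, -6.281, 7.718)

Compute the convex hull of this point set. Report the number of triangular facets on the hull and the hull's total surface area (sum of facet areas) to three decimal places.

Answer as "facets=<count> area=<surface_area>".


facets=16 area=936.113

Points on the hull: [0, 1, 2, 4, 7, 8, 9, 10, 12, 13] (10 of 14).

Triangle areas on the boundary:
  f1: (p8, p9, p13) → 49.9275
  f2: (p1, p9, p13) → 119.3513
  f3: (p1, p2, p9) → 41.2921
  f4: (p1, p7, p13) → 77.3502
  f5: (p0, p7, p13) → 46.7178
  f6: (p0, p8, p13) → 53.8816
  f7: (p0, p8, p4) → 68.9285
  f8: (p12, p2, p4) → 80.6856
  f9: (p12, p0, p4) → 56.1756
  f10: (p12, p0, p7) → 35.9126
  f11: (p12, p1, p2) → 80.2846
  f12: (p12, p1, p7) → 54.3989
  f13: (p10, p8, p9) → 79.9914
  f14: (p10, p8, p4) → 29.5126
  f15: (p10, p2, p9) → 42.3869
  f16: (p10, p2, p4) → 19.3160
Σ area = 936.113

Euler characteristic 10−24+16 = 2 ✓


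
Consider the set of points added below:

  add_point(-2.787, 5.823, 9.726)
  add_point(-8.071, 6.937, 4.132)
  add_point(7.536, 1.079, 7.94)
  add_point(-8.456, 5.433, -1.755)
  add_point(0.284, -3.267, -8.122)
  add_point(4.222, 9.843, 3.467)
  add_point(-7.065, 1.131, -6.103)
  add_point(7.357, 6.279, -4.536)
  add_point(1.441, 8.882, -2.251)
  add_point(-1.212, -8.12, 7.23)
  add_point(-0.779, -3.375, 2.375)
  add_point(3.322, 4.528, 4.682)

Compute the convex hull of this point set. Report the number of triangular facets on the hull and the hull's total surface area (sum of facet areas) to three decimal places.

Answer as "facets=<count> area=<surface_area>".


facets=16 area=839.865

Extreme-point indices: [0, 1, 2, 3, 4, 5, 6, 7, 8, 9] — 10 of 12 on the boundary.

Area of each hull facet:
  f1: (p4, p9, p2) → 100.0937
  f2: (p7, p4, p2) → 83.8577
  f3: (p0, p9, p2) → 69.4969
  f4: (p6, p9, p3) → 53.8734
  f5: (p6, p4, p9) → 70.3895
  f6: (p6, p7, p4) → 54.5827
  f7: (p1, p9, p3) → 51.2349
  f8: (p1, p0, p9) → 55.1850
  f9: (p5, p7, p2) → 48.2157
  f10: (p5, p0, p2) → 49.1446
  f11: (p5, p1, p0) → 39.7150
  f12: (p8, p5, p7) → 22.0377
  f13: (p8, p6, p3) → 32.9038
  f14: (p8, p6, p7) → 40.2039
  f15: (p8, p1, p3) → 31.7956
  f16: (p8, p5, p1) → 37.1348
Σ area = 839.865

Euler: V−E+F = 10−24+16 = 2.


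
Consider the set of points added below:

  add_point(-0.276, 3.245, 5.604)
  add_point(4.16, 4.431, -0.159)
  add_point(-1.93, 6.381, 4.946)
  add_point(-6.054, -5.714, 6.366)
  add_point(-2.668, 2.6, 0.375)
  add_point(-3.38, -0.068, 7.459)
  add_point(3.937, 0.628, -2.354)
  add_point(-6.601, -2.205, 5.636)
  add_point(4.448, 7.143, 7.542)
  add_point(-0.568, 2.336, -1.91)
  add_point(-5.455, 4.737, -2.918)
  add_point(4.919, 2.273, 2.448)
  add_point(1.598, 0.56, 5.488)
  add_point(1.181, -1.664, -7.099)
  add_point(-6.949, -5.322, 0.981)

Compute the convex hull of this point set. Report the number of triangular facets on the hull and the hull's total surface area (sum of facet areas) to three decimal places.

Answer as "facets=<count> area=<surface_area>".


Points on the hull: [1, 2, 3, 5, 6, 7, 8, 10, 11, 12, 13, 14] (12 of 15).

Facet areas (half cross-product norm):
  f1: (p10, p13, p14) → 51.7205
  f2: (p3, p13, p14) → 27.0056
  f3: (p1, p10, p8) → 39.2014
  f4: (p1, p10, p13) → 42.7904
  f5: (p1, p8, p11) → 12.1891
  f6: (p12, p8, p11) → 16.4455
  f7: (p12, p3, p11) → 13.9854
  f8: (p12, p3, p8) → 20.8335
  f9: (p6, p3, p11) → 36.4275
  f10: (p6, p3, p13) → 43.7062
  f11: (p6, p1, p11) → 7.5362
  f12: (p6, p1, p13) → 8.5686
  f13: (p2, p10, p8) → 20.8882
  f14: (p5, p3, p8) → 13.6487
  f15: (p5, p2, p8) → 24.1968
  f16: (p7, p2, p10) → 41.1020
  f17: (p7, p10, p14) → 29.7859
  f18: (p7, p3, p14) → 9.4887
  f19: (p7, p5, p3) → 7.4277
  f20: (p7, p5, p2) → 13.4256
Σ area = 480.373

Check V−E+F: 12 − 30 + 20 = 2.

facets=20 area=480.373


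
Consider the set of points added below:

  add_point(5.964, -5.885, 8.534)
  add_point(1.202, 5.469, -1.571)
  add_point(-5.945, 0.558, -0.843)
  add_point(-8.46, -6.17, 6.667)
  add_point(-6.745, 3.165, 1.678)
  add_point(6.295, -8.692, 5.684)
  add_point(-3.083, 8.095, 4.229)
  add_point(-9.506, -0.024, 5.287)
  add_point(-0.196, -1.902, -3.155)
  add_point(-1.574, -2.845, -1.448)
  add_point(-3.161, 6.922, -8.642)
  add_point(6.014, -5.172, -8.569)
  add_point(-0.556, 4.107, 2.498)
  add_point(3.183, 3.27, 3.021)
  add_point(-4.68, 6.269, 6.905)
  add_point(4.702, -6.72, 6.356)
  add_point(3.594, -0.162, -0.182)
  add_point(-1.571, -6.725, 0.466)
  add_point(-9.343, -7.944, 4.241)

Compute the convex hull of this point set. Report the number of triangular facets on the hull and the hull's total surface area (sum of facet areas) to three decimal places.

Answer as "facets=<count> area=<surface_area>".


Hull vertices (11/19): indices [0, 1, 3, 5, 6, 7, 10, 11, 13, 14, 18].

Facet areas (half cross-product norm):
  f1: (p10, p6, p7) → 67.2249
  f2: (p18, p10, p7) → 64.1975
  f3: (p11, p18, p5) → 114.6045
  f4: (p11, p18, p10) → 143.7064
  f5: (p11, p0, p5) → 25.1725
  f6: (p14, p6, p7) → 12.5852
  f7: (p14, p0, p6) → 28.9329
  f8: (p3, p18, p7) → 9.4351
  f9: (p3, p14, p7) → 20.5260
  f10: (p3, p14, p0) → 89.9382
  f11: (p3, p18, p5) → 23.2919
  f12: (p3, p0, p5) → 29.1875
  f13: (p13, p0, p6) → 34.5914
  f14: (p13, p11, p0) → 79.9933
  f15: (p1, p10, p6) → 31.0162
  f16: (p1, p13, p6) → 20.0302
  f17: (p1, p11, p10) → 57.0478
  f18: (p1, p13, p11) → 37.1875
Σ area = 888.669

Check V−E+F: 11 − 27 + 18 = 2.

facets=18 area=888.669


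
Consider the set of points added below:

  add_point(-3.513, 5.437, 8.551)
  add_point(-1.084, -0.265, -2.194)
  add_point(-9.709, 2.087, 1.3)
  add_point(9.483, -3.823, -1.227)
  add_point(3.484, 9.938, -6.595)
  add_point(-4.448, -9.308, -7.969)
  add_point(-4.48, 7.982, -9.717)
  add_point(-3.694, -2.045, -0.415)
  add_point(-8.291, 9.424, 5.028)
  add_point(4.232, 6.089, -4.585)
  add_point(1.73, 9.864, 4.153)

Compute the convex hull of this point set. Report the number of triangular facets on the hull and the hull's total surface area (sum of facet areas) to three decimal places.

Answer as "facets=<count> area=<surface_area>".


facets=12 area=910.541

Extreme-point indices: [0, 2, 3, 4, 5, 6, 8, 10] — 8 of 11 on the boundary.

Per-facet area ½‖(b−a)×(c−a)‖:
  f1: (p5, p4, p3) → 129.0019
  f2: (p0, p5, p2) → 69.9629
  f3: (p0, p5, p3) → 150.2447
  f4: (p6, p5, p2) → 100.9489
  f5: (p6, p5, p4) → 74.9391
  f6: (p10, p4, p3) → 83.4002
  f7: (p10, p0, p3) → 67.7247
  f8: (p8, p10, p0) → 28.8596
  f9: (p8, p0, p2) → 29.4915
  f10: (p8, p6, p2) → 56.3539
  f11: (p8, p6, p4) → 66.4766
  f12: (p8, p10, p4) → 53.1367
Σ area = 910.541

Check V−E+F: 8 − 18 + 12 = 2.


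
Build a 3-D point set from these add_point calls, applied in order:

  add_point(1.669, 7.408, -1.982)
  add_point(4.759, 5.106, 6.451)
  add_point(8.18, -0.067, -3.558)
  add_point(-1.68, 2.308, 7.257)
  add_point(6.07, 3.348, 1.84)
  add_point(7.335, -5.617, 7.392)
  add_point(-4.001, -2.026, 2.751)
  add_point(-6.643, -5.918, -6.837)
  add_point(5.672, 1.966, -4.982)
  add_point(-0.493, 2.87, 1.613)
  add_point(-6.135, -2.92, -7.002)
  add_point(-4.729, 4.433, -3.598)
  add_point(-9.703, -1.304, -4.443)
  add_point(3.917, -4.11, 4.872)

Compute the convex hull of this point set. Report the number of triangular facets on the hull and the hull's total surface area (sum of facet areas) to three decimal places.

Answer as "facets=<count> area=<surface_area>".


Extreme-point indices: [0, 1, 2, 3, 4, 5, 6, 7, 8, 10, 11, 12] — 12 of 14 on the boundary.

Triangle areas on the boundary:
  f1: (p4, p0, p2) → 23.8595
  f2: (p6, p3, p12) → 22.1520
  f3: (p6, p3, p5) → 39.5105
  f4: (p11, p10, p12) → 17.5915
  f5: (p11, p3, p12) → 43.4056
  f6: (p11, p3, p0) → 38.5794
  f7: (p8, p0, p2) → 9.9627
  f8: (p8, p11, p0) → 26.6552
  f9: (p8, p11, p10) → 44.1299
  f10: (p7, p5, p2) → 99.9988
  f11: (p7, p8, p2) → 24.4889
  f12: (p7, p8, p10) → 16.8771
  f13: (p7, p10, p12) → 7.0033
  f14: (p7, p6, p12) → 27.7139
  f15: (p7, p6, p5) → 61.0894
  f16: (p1, p3, p5) → 38.4605
  f17: (p1, p5, p2) → 59.1064
  f18: (p1, p4, p2) → 3.4196
  f19: (p1, p3, p0) → 32.5905
  f20: (p1, p4, p0) → 17.9811
Σ area = 654.576

Euler: V−E+F = 12−30+20 = 2.

facets=20 area=654.576


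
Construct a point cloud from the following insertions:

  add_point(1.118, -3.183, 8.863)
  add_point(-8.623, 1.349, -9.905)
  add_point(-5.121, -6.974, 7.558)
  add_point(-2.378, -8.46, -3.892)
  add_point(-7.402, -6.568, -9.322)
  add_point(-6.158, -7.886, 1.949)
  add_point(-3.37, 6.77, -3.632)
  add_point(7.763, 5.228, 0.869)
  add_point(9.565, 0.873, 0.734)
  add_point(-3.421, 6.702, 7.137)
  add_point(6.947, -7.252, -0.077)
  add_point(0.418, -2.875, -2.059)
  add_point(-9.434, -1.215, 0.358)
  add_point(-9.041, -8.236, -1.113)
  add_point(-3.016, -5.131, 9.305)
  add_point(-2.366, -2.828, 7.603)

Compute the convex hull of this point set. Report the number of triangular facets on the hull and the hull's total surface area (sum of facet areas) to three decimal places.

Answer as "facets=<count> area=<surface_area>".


facets=24 area=943.669

Points on the hull: [0, 1, 2, 3, 4, 5, 6, 7, 8, 9, 10, 12, 13, 14] (14 of 16).

Triangle areas on the boundary:
  f1: (p4, p1, p8) → 83.0977
  f2: (p10, p4, p8) → 70.5281
  f3: (p10, p4, p3) → 20.8705
  f4: (p7, p1, p8) → 46.7955
  f5: (p7, p6, p1) → 44.6668
  f6: (p13, p4, p3) → 25.9226
  f7: (p13, p1, p12) → 38.0884
  f8: (p13, p4, p1) → 33.3326
  f9: (p0, p10, p8) → 47.3409
  f10: (p0, p10, p14) → 24.2134
  f11: (p0, p7, p8) → 29.2372
  f12: (p2, p10, p14) → 22.8368
  f13: (p2, p13, p12) → 32.9881
  f14: (p9, p7, p6) → 60.6123
  f15: (p9, p0, p7) → 65.6291
  f16: (p9, p0, p14) → 25.2751
  f17: (p9, p2, p12) → 59.4805
  f18: (p9, p2, p14) → 17.8993
  f19: (p9, p1, p12) → 59.8469
  f20: (p9, p6, p1) → 40.9099
  f21: (p5, p13, p3) → 14.2855
  f22: (p5, p2, p13) → 6.6088
  f23: (p5, p10, p3) → 34.8842
  f24: (p5, p2, p10) → 38.3183
Σ area = 943.669

Check V−E+F: 14 − 36 + 24 = 2.


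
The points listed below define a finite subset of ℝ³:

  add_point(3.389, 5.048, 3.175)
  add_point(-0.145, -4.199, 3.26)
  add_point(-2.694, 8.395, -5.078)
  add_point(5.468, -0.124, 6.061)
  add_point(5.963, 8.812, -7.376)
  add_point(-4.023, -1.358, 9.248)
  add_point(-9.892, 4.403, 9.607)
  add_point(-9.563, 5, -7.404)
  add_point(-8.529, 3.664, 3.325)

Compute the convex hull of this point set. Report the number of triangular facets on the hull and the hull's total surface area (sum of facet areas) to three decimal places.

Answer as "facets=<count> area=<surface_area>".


facets=12 area=668.338

Extreme-point indices: [0, 1, 2, 3, 4, 5, 6, 7] — 8 of 9 on the boundary.

Per-facet area ½‖(b−a)×(c−a)‖:
  f1: (p7, p1, p4) → 123.4323
  f2: (p3, p1, p4) → 60.3796
  f3: (p2, p4, p6) → 57.5210
  f4: (p2, p7, p6) → 65.8399
  f5: (p2, p7, p4) → 22.7536
  f6: (p0, p4, p6) → 66.9116
  f7: (p0, p3, p6) → 46.2696
  f8: (p0, p3, p4) → 28.3697
  f9: (p5, p3, p6) → 33.2478
  f10: (p5, p3, p1) → 28.5318
  f11: (p5, p7, p6) → 70.0344
  f12: (p5, p7, p1) → 65.0468
Σ area = 668.338

Euler characteristic 8−18+12 = 2 ✓


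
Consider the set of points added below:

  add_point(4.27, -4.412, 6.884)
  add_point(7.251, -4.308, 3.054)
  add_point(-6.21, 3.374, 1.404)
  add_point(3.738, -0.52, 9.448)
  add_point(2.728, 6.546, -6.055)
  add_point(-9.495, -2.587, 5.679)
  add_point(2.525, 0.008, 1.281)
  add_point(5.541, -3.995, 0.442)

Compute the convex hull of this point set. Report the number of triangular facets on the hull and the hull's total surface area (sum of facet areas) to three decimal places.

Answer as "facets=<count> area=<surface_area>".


facets=10 area=432.253

7 of the 8 inputs are extreme points: [0, 1, 2, 3, 4, 5, 7].

Per-facet area ½‖(b−a)×(c−a)‖:
  f1: (p3, p4, p1) → 61.1319
  f2: (p2, p4, p5) → 27.2938
  f3: (p2, p3, p5) → 52.2770
  f4: (p2, p3, p4) → 80.2513
  f5: (p7, p4, p5) → 100.8218
  f6: (p7, p4, p1) → 15.4784
  f7: (p0, p3, p5) → 32.1951
  f8: (p0, p3, p1) → 9.9692
  f9: (p0, p7, p5) → 45.6308
  f10: (p0, p7, p1) → 7.2043
Σ area = 432.253

Euler characteristic 7−15+10 = 2 ✓


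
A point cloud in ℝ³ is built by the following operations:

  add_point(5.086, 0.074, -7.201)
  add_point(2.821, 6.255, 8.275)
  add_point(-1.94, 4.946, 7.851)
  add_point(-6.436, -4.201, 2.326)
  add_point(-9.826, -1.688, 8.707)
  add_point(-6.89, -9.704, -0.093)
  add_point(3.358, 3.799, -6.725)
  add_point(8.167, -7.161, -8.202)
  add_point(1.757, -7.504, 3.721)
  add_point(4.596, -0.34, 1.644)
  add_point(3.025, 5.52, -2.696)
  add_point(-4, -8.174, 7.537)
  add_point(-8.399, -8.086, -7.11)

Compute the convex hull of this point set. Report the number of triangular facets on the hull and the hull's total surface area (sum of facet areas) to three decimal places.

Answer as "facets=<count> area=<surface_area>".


facets=18 area=900.044

Extreme-point indices: [0, 1, 2, 4, 5, 6, 7, 8, 10, 11, 12] — 11 of 13 on the boundary.

Per-facet area ½‖(b−a)×(c−a)‖:
  f1: (p11, p1, p4) → 64.7285
  f2: (p11, p5, p4) → 36.4971
  f3: (p2, p1, p4) → 11.4299
  f4: (p10, p1, p7) → 72.9794
  f5: (p10, p2, p1) → 27.1519
  f6: (p10, p2, p4) → 54.4593
  f7: (p12, p5, p7) → 60.6546
  f8: (p12, p6, p7) → 93.7382
  f9: (p12, p5, p4) → 39.2755
  f10: (p12, p10, p4) → 140.0710
  f11: (p12, p10, p6) → 35.6059
  f12: (p8, p1, p7) → 96.0400
  f13: (p8, p11, p1) → 50.4109
  f14: (p8, p5, p7) → 65.4797
  f15: (p8, p11, p5) → 28.2272
  f16: (p0, p6, p7) → 0.5481
  f17: (p0, p10, p7) → 14.8309
  f18: (p0, p10, p6) → 7.9154
Σ area = 900.044

Check V−E+F: 11 − 27 + 18 = 2.


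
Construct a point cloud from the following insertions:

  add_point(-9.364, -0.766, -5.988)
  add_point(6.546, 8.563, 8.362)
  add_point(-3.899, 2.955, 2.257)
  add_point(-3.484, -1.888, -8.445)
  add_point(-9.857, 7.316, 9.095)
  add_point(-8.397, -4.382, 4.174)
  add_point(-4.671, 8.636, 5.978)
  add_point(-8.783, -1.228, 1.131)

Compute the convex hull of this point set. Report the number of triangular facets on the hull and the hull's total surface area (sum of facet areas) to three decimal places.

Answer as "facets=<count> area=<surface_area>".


Hull vertices (6/8): indices [0, 1, 3, 4, 5, 6].

Triangle areas on the boundary:
  f1: (p5, p1, p4) → 104.9776
  f2: (p3, p5, p1) → 136.6008
  f3: (p6, p1, p4) → 24.8944
  f4: (p6, p3, p1) → 102.0974
  f5: (p0, p6, p4) → 49.3108
  f6: (p0, p6, p3) → 51.1515
  f7: (p0, p5, p4) → 69.0994
  f8: (p0, p3, p5) → 34.2001
Σ area = 572.332

Check V−E+F: 6 − 12 + 8 = 2.

facets=8 area=572.332


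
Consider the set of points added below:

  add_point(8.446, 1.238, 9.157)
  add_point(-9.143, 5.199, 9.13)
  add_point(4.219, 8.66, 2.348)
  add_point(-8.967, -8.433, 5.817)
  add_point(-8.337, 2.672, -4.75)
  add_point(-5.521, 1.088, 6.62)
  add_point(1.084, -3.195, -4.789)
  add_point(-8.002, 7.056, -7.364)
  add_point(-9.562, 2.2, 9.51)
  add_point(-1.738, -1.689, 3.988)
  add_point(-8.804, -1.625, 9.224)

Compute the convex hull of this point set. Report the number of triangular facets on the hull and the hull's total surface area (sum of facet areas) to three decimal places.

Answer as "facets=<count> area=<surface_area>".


Hull vertices (9/11): indices [0, 1, 2, 3, 4, 6, 7, 8, 10].

Triangle areas on the boundary:
  f1: (p6, p3, p0) → 124.5852
  f2: (p10, p0, p8) → 34.1673
  f3: (p10, p3, p8) → 6.3882
  f4: (p10, p3, p0) → 65.6541
  f5: (p2, p6, p0) → 76.3802
  f6: (p2, p6, p7) → 91.5600
  f7: (p4, p3, p8) → 76.9984
  f8: (p4, p7, p8) → 30.7617
  f9: (p4, p6, p3) → 79.8993
  f10: (p4, p6, p7) → 26.0689
  f11: (p1, p7, p8) → 24.6296
  f12: (p1, p2, p7) → 109.1293
  f13: (p1, p0, p8) → 27.4190
  f14: (p1, p2, p0) → 83.6415
Σ area = 857.282

Euler: V−E+F = 9−21+14 = 2.

facets=14 area=857.282


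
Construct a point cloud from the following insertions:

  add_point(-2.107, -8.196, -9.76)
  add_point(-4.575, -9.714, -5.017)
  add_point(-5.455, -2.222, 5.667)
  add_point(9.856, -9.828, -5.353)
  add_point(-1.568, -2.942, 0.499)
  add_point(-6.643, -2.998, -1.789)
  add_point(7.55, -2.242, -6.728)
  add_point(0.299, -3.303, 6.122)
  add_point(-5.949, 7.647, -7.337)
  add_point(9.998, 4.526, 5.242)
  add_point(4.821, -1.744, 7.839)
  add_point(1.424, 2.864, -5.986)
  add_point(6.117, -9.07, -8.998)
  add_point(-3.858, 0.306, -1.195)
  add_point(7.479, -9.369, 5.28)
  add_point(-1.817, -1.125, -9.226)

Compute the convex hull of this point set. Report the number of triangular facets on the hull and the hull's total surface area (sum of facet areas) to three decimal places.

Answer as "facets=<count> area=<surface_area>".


facets=20 area=1007.530

Extreme-point indices: [0, 1, 2, 3, 5, 6, 8, 9, 10, 12, 14, 15] — 12 of 16 on the boundary.

Area of each hull facet:
  f1: (p14, p3, p9) → 76.9985
  f2: (p6, p3, p9) → 54.2624
  f3: (p6, p8, p9) → 116.1791
  f4: (p2, p8, p5) → 42.6803
  f5: (p2, p8, p9) → 133.9153
  f6: (p1, p14, p3) → 76.3910
  f7: (p1, p2, p14) → 90.2890
  f8: (p1, p2, p5) → 26.1028
  f9: (p1, p8, p5) → 38.4921
  f10: (p1, p0, p8) → 45.7757
  f11: (p15, p0, p8) → 16.5195
  f12: (p15, p6, p8) → 42.9426
  f13: (p10, p14, p9) → 33.4552
  f14: (p10, p2, p9) → 37.0747
  f15: (p10, p2, p14) → 43.6001
  f16: (p12, p15, p0) → 29.4230
  f17: (p12, p15, p6) → 35.3358
  f18: (p12, p6, p3) → 18.8885
  f19: (p12, p1, p3) → 27.4389
  f20: (p12, p1, p0) → 21.7660
Σ area = 1007.530

Check V−E+F: 12 − 30 + 20 = 2.


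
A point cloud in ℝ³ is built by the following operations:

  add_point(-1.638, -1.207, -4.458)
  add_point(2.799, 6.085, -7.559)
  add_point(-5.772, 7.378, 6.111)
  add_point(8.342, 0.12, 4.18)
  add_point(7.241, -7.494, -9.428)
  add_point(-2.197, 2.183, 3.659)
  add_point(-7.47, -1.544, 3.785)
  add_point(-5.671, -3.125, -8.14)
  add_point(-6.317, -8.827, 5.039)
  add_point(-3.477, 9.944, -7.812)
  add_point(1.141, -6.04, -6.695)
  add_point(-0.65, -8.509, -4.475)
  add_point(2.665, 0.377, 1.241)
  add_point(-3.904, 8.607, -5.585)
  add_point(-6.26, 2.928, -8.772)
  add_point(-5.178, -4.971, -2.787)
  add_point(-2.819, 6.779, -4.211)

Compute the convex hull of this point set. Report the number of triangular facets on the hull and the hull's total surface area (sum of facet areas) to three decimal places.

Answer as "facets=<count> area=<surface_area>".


Hull vertices (10/17): indices [1, 2, 3, 4, 6, 7, 8, 9, 11, 14].

Facet areas (half cross-product norm):
  f1: (p2, p9, p3) → 112.8352
  f2: (p8, p4, p3) → 129.4070
  f3: (p8, p2, p6) → 18.0603
  f4: (p8, p2, p3) → 117.2085
  f5: (p1, p9, p3) → 43.0069
  f6: (p1, p4, p3) → 94.0394
  f7: (p1, p4, p9) → 35.0482
  f8: (p7, p8, p6) → 45.4824
  f9: (p11, p8, p4) → 23.9030
  f10: (p11, p7, p4) → 37.6957
  f11: (p11, p7, p8) → 45.3717
  f12: (p14, p7, p6) → 37.1526
  f13: (p14, p2, p6) → 62.4164
  f14: (p14, p2, p9) → 54.2833
  f15: (p14, p4, p9) → 62.3625
  f16: (p14, p7, p4) → 38.4181
Σ area = 956.691

Euler: V−E+F = 10−24+16 = 2.

facets=16 area=956.691


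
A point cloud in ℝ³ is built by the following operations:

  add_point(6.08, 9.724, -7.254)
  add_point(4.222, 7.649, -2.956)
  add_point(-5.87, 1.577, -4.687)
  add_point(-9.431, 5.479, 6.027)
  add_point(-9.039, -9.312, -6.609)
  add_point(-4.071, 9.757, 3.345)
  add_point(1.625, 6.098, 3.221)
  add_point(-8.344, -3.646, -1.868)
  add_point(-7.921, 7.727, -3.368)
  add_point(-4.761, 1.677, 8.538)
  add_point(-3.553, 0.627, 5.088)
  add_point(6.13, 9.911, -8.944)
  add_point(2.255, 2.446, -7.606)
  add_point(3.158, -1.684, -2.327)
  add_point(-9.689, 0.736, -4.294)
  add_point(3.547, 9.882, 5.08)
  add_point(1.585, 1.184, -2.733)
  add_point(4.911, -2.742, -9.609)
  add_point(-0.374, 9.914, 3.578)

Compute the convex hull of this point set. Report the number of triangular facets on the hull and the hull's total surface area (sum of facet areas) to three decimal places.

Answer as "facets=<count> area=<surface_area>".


12 of the 19 inputs are extreme points: [0, 3, 4, 5, 8, 9, 11, 13, 14, 15, 17, 18].

Area of each hull facet:
  f1: (p4, p11, p14) → 90.7527
  f2: (p4, p17, p11) → 87.1082
  f3: (p8, p11, p14) → 52.7018
  f4: (p8, p5, p11) → 60.1818
  f5: (p13, p4, p17) → 56.0617
  f6: (p13, p4, p9) → 103.2850
  f7: (p15, p13, p9) → 75.3971
  f8: (p15, p13, p17) → 40.3519
  f9: (p3, p8, p5) → 28.9081
  f10: (p3, p15, p9) → 39.7239
  f11: (p3, p15, p5) → 22.1528
  f12: (p3, p8, p14) → 35.2113
  f13: (p3, p4, p14) → 46.5929
  f14: (p3, p4, p9) → 62.0945
  f15: (p18, p5, p11) → 23.9304
  f16: (p18, p15, p11) → 29.4347
  f17: (p18, p15, p5) → 2.3516
  f18: (p0, p17, p11) → 10.8067
  f19: (p0, p15, p11) → 2.2517
  f20: (p0, p15, p17) → 78.9791
Σ area = 948.278

Check V−E+F: 12 − 30 + 20 = 2.

facets=20 area=948.278


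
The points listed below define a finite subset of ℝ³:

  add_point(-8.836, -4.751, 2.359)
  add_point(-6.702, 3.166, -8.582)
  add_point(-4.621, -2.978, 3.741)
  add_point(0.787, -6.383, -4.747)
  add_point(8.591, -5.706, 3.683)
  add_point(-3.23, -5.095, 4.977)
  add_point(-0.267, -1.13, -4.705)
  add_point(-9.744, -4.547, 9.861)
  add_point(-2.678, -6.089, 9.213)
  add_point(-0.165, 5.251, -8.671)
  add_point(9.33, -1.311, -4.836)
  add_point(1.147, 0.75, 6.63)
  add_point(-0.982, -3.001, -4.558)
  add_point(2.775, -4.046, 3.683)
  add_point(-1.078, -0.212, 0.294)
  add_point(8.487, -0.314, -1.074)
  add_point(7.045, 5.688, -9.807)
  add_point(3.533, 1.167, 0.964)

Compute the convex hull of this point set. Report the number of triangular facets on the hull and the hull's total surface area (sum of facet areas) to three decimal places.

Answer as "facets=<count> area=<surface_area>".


11 of the 18 inputs are extreme points: [0, 1, 3, 4, 7, 8, 9, 10, 11, 15, 16].

Area of each hull facet:
  f1: (p3, p16, p10) → 43.3614
  f2: (p1, p3, p16) → 81.2130
  f3: (p11, p1, p7) → 107.7017
  f4: (p0, p1, p7) → 31.1958
  f5: (p0, p1, p3) → 70.6429
  f6: (p15, p16, p10) → 16.9960
  f7: (p15, p11, p16) → 51.3521
  f8: (p9, p1, p16) → 7.0660
  f9: (p9, p11, p16) → 58.2983
  f10: (p9, p11, p1) → 54.8964
  f11: (p4, p15, p10) → 12.8984
  f12: (p4, p3, p10) → 45.4496
  f13: (p4, p15, p11) → 35.3732
  f14: (p8, p4, p3) → 69.2037
  f15: (p8, p0, p7) → 26.8268
  f16: (p8, p0, p3) → 55.8425
  f17: (p8, p11, p7) → 28.5468
  f18: (p8, p4, p11) → 42.2365
Σ area = 839.101

Check V−E+F: 11 − 27 + 18 = 2.

facets=18 area=839.101


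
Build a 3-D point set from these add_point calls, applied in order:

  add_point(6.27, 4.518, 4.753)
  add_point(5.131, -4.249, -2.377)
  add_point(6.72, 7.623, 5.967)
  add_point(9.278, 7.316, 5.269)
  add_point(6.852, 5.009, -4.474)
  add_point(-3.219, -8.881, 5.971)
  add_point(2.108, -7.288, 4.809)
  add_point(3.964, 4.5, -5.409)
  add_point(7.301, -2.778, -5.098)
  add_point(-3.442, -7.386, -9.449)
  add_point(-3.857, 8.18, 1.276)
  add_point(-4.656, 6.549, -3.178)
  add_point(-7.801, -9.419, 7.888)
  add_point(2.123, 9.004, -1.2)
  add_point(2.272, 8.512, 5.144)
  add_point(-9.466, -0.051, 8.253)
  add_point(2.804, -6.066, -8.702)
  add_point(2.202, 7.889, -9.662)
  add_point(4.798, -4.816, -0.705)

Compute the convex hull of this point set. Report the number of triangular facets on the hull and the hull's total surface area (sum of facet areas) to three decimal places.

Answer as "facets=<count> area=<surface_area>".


facets=26 area=1095.977

15 of the 19 inputs are extreme points: [2, 3, 4, 5, 6, 8, 9, 10, 11, 12, 13, 14, 15, 16, 17].

Triangle areas on the boundary:
  f1: (p2, p12, p15) → 83.0974
  f2: (p2, p12, p3) → 24.9604
  f3: (p9, p12, p15) → 85.6138
  f4: (p6, p12, p3) → 69.9518
  f5: (p6, p8, p3) → 84.8832
  f6: (p4, p17, p3) → 27.3249
  f7: (p4, p8, p3) → 38.6376
  f8: (p4, p8, p17) → 27.5092
  f9: (p13, p17, p3) → 32.6020
  f10: (p13, p10, p17) → 25.8890
  f11: (p16, p8, p17) → 41.9886
  f12: (p16, p9, p17) → 44.4522
  f13: (p16, p6, p8) → 39.9914
  f14: (p5, p9, p12) → 35.8145
  f15: (p5, p6, p12) → 3.5157
  f16: (p5, p16, p9) → 49.4924
  f17: (p5, p16, p6) → 37.0731
  f18: (p11, p9, p17) → 71.4738
  f19: (p11, p10, p17) → 20.3247
  f20: (p11, p9, p15) → 107.4343
  f21: (p11, p10, p15) → 28.4966
  f22: (p14, p2, p3) → 2.6801
  f23: (p14, p13, p3) → 22.5894
  f24: (p14, p13, p10) → 19.3185
  f25: (p14, p2, p15) → 27.0398
  f26: (p14, p10, p15) → 43.8230
Σ area = 1095.977

Check V−E+F: 15 − 39 + 26 = 2.


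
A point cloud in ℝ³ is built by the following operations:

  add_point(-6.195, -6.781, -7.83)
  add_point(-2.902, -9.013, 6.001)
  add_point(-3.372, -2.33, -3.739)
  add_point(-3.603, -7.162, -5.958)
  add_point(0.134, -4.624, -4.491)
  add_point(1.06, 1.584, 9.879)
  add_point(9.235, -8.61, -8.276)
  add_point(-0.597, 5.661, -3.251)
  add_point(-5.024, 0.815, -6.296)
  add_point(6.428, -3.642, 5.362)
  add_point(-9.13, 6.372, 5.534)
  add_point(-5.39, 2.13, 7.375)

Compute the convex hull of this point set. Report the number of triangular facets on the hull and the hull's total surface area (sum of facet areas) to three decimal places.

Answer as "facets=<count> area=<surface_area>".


facets=14 area=868.221

Extreme-point indices: [0, 1, 5, 6, 7, 8, 9, 10, 11] — 9 of 12 on the boundary.

Per-facet area ½‖(b−a)×(c−a)‖:
  f1: (p0, p1, p10) → 115.4837
  f2: (p0, p1, p6) → 109.1703
  f3: (p7, p5, p10) → 69.2724
  f4: (p11, p1, p10) → 20.9577
  f5: (p11, p5, p10) → 13.5999
  f6: (p11, p5, p1) → 38.7974
  f7: (p9, p1, p6) → 79.6107
  f8: (p9, p5, p1) → 45.4993
  f9: (p9, p7, p6) → 103.9941
  f10: (p9, p7, p5) → 58.7973
  f11: (p8, p0, p6) → 60.8883
  f12: (p8, p7, p6) → 61.9879
  f13: (p8, p0, p10) → 45.9421
  f14: (p8, p7, p10) → 44.2197
Σ area = 868.221

Euler: V−E+F = 9−21+14 = 2.


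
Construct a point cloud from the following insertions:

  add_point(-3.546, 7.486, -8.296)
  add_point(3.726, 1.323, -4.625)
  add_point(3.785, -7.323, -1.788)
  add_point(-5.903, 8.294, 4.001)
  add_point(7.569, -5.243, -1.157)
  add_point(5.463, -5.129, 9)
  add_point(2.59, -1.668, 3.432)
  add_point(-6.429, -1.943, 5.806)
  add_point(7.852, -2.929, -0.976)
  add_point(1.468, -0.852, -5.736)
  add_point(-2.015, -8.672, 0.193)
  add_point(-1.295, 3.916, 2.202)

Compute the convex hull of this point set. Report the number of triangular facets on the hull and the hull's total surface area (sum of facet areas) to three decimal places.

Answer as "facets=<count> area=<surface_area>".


facets=16 area=661.767

Extreme-point indices: [0, 1, 2, 3, 4, 5, 7, 8, 9, 10] — 10 of 12 on the boundary.

Per-facet area ½‖(b−a)×(c−a)‖:
  f1: (p0, p3, p7) → 64.8536
  f2: (p5, p3, p7) → 64.2123
  f3: (p5, p3, p8) → 92.2927
  f4: (p10, p0, p7) → 83.2094
  f5: (p10, p5, p7) → 55.7614
  f6: (p9, p10, p0) → 41.8835
  f7: (p1, p9, p0) → 16.6136
  f8: (p1, p3, p8) → 47.4577
  f9: (p1, p0, p3) → 63.0392
  f10: (p2, p9, p10) → 24.8233
  f11: (p2, p10, p5) → 34.6725
  f12: (p4, p5, p8) → 12.1047
  f13: (p4, p2, p5) → 22.6249
  f14: (p4, p2, p9) → 17.2599
  f15: (p4, p1, p8) → 7.0808
  f16: (p4, p1, p9) → 13.8777
Σ area = 661.767

Euler characteristic 10−24+16 = 2 ✓


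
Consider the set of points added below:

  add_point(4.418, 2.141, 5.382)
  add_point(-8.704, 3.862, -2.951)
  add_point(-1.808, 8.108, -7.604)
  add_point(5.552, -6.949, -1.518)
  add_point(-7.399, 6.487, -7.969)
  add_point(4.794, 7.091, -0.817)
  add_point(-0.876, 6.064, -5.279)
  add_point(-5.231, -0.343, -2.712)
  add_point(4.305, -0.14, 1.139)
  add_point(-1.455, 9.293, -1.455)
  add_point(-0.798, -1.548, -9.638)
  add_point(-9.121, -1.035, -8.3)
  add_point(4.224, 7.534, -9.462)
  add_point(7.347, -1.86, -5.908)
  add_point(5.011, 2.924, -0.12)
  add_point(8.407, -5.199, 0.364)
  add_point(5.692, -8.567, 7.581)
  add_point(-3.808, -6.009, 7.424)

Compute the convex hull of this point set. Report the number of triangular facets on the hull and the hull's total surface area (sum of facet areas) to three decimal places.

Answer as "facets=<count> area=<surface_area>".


Extreme-point indices: [0, 1, 2, 3, 4, 5, 9, 10, 11, 12, 13, 15, 16, 17] — 14 of 18 on the boundary.

Per-facet area ½‖(b−a)×(c−a)‖:
  f1: (p3, p16, p15) → 16.1607
  f2: (p17, p3, p11) → 103.8525
  f3: (p17, p3, p16) → 45.3418
  f4: (p10, p3, p11) → 43.7501
  f5: (p10, p4, p11) → 32.2271
  f6: (p10, p4, p12) → 50.8440
  f7: (p13, p3, p15) → 13.0458
  f8: (p13, p10, p12) → 42.2989
  f9: (p13, p10, p3) → 31.1336
  f10: (p0, p17, p9) → 66.5785
  f11: (p0, p17, p16) → 50.3473
  f12: (p0, p16, p15) → 39.4505
  f13: (p2, p12, p9) → 19.2393
  f14: (p2, p4, p9) → 18.0322
  f15: (p2, p4, p12) → 9.1518
  f16: (p1, p17, p9) → 69.4583
  f17: (p1, p4, p9) → 25.4155
  f18: (p1, p17, p11) → 54.7754
  f19: (p1, p4, p11) → 20.0089
  f20: (p5, p12, p9) → 28.4309
  f21: (p5, p0, p9) → 25.6810
  f22: (p5, p0, p15) → 38.6519
  f23: (p5, p13, p15) → 38.1073
  f24: (p5, p13, p12) → 41.7774
Σ area = 923.761

Euler characteristic 14−36+24 = 2 ✓

facets=24 area=923.761


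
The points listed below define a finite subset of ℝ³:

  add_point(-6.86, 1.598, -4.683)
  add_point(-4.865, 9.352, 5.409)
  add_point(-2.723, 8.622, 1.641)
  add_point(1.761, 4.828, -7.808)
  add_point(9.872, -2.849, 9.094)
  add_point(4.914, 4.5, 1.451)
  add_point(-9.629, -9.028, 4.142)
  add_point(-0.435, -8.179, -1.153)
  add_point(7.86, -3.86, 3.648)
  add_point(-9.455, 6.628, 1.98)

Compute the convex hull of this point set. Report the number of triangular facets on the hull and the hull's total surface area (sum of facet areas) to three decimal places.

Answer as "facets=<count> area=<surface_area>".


Points on the hull: [0, 1, 2, 3, 4, 5, 6, 7, 8, 9] (10 of 10).

Per-facet area ½‖(b−a)×(c−a)‖:
  f1: (p1, p4, p6) → 169.6741
  f2: (p7, p4, p6) → 79.2480
  f3: (p9, p1, p6) → 46.7863
  f4: (p5, p1, p4) → 62.3881
  f5: (p5, p3, p4) → 36.1764
  f6: (p8, p3, p4) → 32.1377
  f7: (p8, p7, p4) → 20.0616
  f8: (p8, p7, p3) → 74.7033
  f9: (p0, p9, p6) → 61.2601
  f10: (p0, p9, p3) → 40.3054
  f11: (p0, p7, p6) → 63.0243
  f12: (p0, p7, p3) → 59.0583
  f13: (p2, p5, p1) → 16.2200
  f14: (p2, p5, p3) → 40.7939
  f15: (p2, p9, p1) → 13.7089
  f16: (p2, p9, p3) → 36.9100
Σ area = 852.456

Euler: V−E+F = 10−24+16 = 2.

facets=16 area=852.456


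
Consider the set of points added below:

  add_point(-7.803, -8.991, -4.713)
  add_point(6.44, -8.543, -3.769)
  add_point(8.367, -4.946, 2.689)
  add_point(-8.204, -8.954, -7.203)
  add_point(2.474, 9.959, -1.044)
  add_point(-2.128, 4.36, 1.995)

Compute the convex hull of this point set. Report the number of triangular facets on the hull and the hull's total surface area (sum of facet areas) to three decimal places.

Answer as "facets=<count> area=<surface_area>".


Extreme-point indices: [0, 1, 2, 3, 4, 5] — 6 of 6 on the boundary.

Per-facet area ½‖(b−a)×(c−a)‖:
  f1: (p1, p4, p3) → 142.3524
  f2: (p1, p4, p2) → 62.1994
  f3: (p1, p0, p3) → 17.5562
  f4: (p1, p0, p2) → 51.6393
  f5: (p5, p4, p3) → 56.7789
  f6: (p5, p0, p3) → 17.9135
  f7: (p5, p4, p2) → 55.1053
  f8: (p5, p0, p2) → 108.1420
Σ area = 511.687

Euler: V−E+F = 6−12+8 = 2.

facets=8 area=511.687


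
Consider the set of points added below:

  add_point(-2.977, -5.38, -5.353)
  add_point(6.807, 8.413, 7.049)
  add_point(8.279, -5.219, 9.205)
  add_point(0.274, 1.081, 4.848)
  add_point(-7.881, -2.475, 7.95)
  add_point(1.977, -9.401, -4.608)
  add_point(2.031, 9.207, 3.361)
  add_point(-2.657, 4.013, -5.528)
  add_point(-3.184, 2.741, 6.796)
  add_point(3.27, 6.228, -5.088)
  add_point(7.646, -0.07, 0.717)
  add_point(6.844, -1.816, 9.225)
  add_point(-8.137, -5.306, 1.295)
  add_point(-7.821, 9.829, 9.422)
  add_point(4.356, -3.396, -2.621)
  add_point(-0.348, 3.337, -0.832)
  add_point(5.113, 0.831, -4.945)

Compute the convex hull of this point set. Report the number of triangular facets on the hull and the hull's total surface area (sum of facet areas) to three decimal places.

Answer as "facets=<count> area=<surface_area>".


13 of the 17 inputs are extreme points: [0, 1, 2, 4, 5, 6, 7, 9, 10, 11, 12, 13, 16].

Per-facet area ½‖(b−a)×(c−a)‖:
  f1: (p7, p13, p12) → 100.7732
  f2: (p5, p2, p12) → 96.1116
  f3: (p4, p2, p12) → 59.4358
  f4: (p4, p13, p12) → 38.8865
  f5: (p4, p13, p2) → 100.6748
  f6: (p0, p7, p12) → 39.5408
  f7: (p0, p5, p12) → 24.9279
  f8: (p11, p13, p2) → 16.5987
  f9: (p11, p1, p2) → 8.3582
  f10: (p11, p1, p13) → 77.6860
  f11: (p6, p1, p13) → 32.9231
  f12: (p16, p0, p7) → 37.0906
  f13: (p16, p0, p5) → 31.8674
  f14: (p9, p16, p7) → 18.0853
  f15: (p9, p7, p13) → 53.1522
  f16: (p9, p6, p13) → 40.9744
  f17: (p9, p6, p1) → 25.0324
  f18: (p10, p5, p2) → 60.4192
  f19: (p10, p16, p5) → 33.5175
  f20: (p10, p1, p2) → 52.6014
  f21: (p10, p9, p1) → 50.0447
  f22: (p10, p9, p16) → 17.1145
Σ area = 1015.816

Euler characteristic 13−33+22 = 2 ✓

facets=22 area=1015.816


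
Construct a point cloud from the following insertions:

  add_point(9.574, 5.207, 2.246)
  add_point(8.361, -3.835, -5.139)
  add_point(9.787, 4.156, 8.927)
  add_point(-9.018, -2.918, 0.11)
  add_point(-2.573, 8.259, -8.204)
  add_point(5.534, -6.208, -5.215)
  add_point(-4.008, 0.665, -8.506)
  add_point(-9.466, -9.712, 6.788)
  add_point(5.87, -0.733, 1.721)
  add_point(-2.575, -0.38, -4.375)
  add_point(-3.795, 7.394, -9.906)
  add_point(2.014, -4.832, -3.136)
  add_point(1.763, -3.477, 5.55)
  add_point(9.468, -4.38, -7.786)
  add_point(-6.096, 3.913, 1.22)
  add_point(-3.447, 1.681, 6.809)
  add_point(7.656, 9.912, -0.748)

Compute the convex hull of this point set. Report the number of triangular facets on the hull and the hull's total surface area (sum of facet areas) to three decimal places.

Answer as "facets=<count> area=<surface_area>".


Points on the hull: [0, 2, 3, 4, 5, 6, 7, 10, 12, 13, 14, 15, 16] (13 of 17).

Area of each hull facet:
  f1: (p13, p16, p10) → 112.4160
  f2: (p12, p2, p7) → 33.5177
  f3: (p6, p13, p10) → 46.8657
  f4: (p0, p16, p2) → 15.4067
  f5: (p0, p13, p2) → 37.3196
  f6: (p0, p13, p16) → 40.2376
  f7: (p15, p16, p2) → 76.1551
  f8: (p15, p14, p16) → 49.3841
  f9: (p15, p2, p7) → 69.2786
  f10: (p15, p14, p7) → 42.1031
  f11: (p3, p14, p7) → 29.6152
  f12: (p3, p14, p10) → 43.7001
  f13: (p3, p6, p7) → 27.9540
  f14: (p3, p6, p10) → 31.2942
  f15: (p4, p16, p10) → 5.6725
  f16: (p4, p14, p10) → 11.7640
  f17: (p4, p14, p16) → 68.6322
  f18: (p5, p6, p7) → 112.4043
  f19: (p5, p6, p13) → 29.6610
  f20: (p5, p12, p7) → 73.1622
  f21: (p5, p13, p2) → 45.4870
  f22: (p5, p12, p2) → 66.5486
Σ area = 1068.579

Check V−E+F: 13 − 33 + 22 = 2.

facets=22 area=1068.579


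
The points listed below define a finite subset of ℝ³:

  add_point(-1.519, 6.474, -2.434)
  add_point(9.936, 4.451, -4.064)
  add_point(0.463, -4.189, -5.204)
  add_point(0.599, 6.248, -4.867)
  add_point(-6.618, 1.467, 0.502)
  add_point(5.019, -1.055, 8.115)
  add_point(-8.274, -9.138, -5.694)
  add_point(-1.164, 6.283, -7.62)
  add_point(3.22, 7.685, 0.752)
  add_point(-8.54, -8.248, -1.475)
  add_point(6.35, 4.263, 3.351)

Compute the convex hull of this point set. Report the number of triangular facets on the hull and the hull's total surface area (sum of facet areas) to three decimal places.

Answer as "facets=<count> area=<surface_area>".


facets=16 area=666.206

Hull vertices (10/11): indices [0, 1, 2, 4, 5, 6, 7, 8, 9, 10].

Area of each hull facet:
  f1: (p4, p5, p9) → 71.0690
  f2: (p6, p5, p9) → 32.5655
  f3: (p6, p4, p9) → 20.1981
  f4: (p6, p4, p7) → 67.3949
  f5: (p10, p5, p1) → 21.7449
  f6: (p2, p7, p1) → 59.8884
  f7: (p2, p6, p7) → 51.5120
  f8: (p2, p5, p1) → 82.4046
  f9: (p2, p6, p5) → 65.5651
  f10: (p0, p4, p7) → 18.4152
  f11: (p8, p4, p5) → 65.0484
  f12: (p8, p10, p5) → 14.0808
  f13: (p8, p0, p4) → 19.9890
  f14: (p8, p10, p1) → 21.4639
  f15: (p8, p7, p1) → 41.6867
  f16: (p8, p0, p7) → 13.1798
Σ area = 666.206

Euler: V−E+F = 10−24+16 = 2.


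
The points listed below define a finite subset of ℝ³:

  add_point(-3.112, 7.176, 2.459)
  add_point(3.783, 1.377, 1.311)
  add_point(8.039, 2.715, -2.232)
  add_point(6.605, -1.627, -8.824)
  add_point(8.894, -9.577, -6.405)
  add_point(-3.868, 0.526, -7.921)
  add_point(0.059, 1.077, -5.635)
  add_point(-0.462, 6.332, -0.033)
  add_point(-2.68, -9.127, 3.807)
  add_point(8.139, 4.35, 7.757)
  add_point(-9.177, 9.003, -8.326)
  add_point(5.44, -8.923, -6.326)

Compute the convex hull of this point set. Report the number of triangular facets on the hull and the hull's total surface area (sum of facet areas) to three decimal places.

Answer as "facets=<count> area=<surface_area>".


facets=14 area=892.801

9 of the 12 inputs are extreme points: [0, 2, 3, 4, 5, 8, 9, 10, 11].

Area of each hull facet:
  f1: (p8, p9, p4) → 131.0792
  f2: (p2, p9, p10) → 94.1925
  f3: (p2, p3, p10) → 75.1689
  f4: (p2, p9, p4) → 58.1685
  f5: (p2, p3, p4) → 33.7195
  f6: (p5, p8, p10) → 60.4868
  f7: (p5, p3, p10) → 39.1704
  f8: (p0, p9, p10) → 45.8329
  f9: (p0, p8, p10) → 99.6107
  f10: (p0, p8, p9) → 100.2260
  f11: (p11, p8, p4) → 17.7537
  f12: (p11, p5, p8) → 81.8440
  f13: (p11, p3, p4) → 13.7094
  f14: (p11, p5, p3) → 41.8388
Σ area = 892.801

Check V−E+F: 9 − 21 + 14 = 2.


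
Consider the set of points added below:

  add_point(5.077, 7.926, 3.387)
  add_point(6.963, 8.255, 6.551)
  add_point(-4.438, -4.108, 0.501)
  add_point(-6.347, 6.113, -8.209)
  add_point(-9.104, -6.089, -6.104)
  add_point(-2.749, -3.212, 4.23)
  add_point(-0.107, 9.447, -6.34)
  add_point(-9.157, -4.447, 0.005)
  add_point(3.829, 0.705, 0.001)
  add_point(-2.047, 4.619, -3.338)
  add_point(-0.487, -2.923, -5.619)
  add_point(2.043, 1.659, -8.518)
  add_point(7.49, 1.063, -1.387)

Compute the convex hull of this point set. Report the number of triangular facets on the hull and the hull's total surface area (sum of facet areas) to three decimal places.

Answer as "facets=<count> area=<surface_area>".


Extreme-point indices: [1, 2, 3, 4, 5, 6, 7, 10, 11, 12] — 10 of 13 on the boundary.

Per-facet area ½‖(b−a)×(c−a)‖:
  f1: (p1, p6, p12) → 65.0382
  f2: (p5, p1, p7) → 40.4432
  f3: (p5, p1, p12) → 65.9895
  f4: (p5, p4, p7) → 20.3868
  f5: (p11, p6, p12) → 37.6238
  f6: (p2, p5, p4) → 3.2341
  f7: (p10, p11, p12) → 26.4705
  f8: (p10, p11, p4) → 21.2566
  f9: (p10, p2, p4) → 29.1126
  f10: (p10, p5, p12) → 48.6110
  f11: (p10, p2, p5) → 13.4993
  f12: (p3, p11, p6) → 29.4663
  f13: (p3, p11, p4) → 58.3117
  f14: (p3, p4, p7) → 39.9701
  f15: (p3, p1, p7) → 133.1632
  f16: (p3, p1, p6) → 43.3721
Σ area = 675.949

Euler characteristic 10−24+16 = 2 ✓

facets=16 area=675.949


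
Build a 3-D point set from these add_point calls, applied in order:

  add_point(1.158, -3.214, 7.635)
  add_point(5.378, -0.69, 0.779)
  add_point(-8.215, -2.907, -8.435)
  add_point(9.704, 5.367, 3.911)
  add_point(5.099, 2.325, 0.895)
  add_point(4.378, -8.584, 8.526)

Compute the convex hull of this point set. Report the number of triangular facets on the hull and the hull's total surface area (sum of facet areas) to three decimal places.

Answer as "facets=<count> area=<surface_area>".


Extreme-point indices: [0, 1, 2, 3, 5] — 5 of 6 on the boundary.

Triangle areas on the boundary:
  f1: (p0, p3, p2) → 117.5433
  f2: (p0, p5, p2) → 54.1243
  f3: (p0, p5, p3) → 38.5440
  f4: (p1, p3, p2) → 43.8367
  f5: (p1, p5, p2) → 89.7797
  f6: (p1, p5, p3) → 42.6188
Σ area = 386.447

Euler: V−E+F = 5−9+6 = 2.

facets=6 area=386.447
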